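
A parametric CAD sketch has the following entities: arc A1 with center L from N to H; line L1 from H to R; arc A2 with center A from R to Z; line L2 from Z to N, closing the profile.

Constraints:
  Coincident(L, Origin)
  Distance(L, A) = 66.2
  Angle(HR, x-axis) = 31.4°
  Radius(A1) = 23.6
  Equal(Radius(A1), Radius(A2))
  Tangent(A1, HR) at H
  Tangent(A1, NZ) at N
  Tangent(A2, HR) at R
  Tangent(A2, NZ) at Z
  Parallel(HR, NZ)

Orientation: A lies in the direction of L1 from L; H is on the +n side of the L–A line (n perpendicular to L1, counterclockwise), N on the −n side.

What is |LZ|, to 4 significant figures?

70.28

The slot axis is L1's direction at 31.4°, so u = (cos 31.4°, sin 31.4°) = (0.8536, 0.5210) and n = (−sin 31.4°, cos 31.4°) = (-0.5210, 0.8536). L is at the origin and A lies 66.2 along u from L, so A = 66.2·u = (56.51, 34.49). Tangency of A1 to both parallel lines with radius 23.6 puts H and N at L ± 23.6·n: H = (-12.30, 20.14), N = (12.30, -20.14). Equal radii place R and Z the same way about A: R = A + 23.6·n = (44.21, 54.63), Z = A − 23.6·n = (68.80, 14.35). Then |LZ| = |Z − L| = 70.28.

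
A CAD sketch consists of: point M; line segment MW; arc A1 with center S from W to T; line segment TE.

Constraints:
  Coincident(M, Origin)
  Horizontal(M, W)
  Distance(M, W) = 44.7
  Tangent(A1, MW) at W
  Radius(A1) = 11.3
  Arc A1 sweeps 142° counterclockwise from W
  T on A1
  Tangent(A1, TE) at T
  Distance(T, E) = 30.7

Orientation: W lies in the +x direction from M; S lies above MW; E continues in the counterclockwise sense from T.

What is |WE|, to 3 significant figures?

42.7

On A1, W sits at bearing -90° from S; a 142° counterclockwise sweep puts T at bearing 52°, so T = S + 11.3·(cos 52°, sin 52°) = (51.7, 20.2). A1 meets TE tangentially, so ST is at right angles to TE, so TE runs along (−sin 52°, cos 52°); with |TE| = 30.7, E = (27.5, 39.1). Then |WE| = |E − W| = 42.7.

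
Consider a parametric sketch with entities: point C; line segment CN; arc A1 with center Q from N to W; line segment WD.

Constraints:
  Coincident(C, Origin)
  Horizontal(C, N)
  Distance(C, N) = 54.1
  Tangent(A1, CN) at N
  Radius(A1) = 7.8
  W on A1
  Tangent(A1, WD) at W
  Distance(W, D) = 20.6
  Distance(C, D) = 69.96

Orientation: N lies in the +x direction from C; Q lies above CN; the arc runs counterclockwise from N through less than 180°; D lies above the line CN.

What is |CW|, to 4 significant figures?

62.21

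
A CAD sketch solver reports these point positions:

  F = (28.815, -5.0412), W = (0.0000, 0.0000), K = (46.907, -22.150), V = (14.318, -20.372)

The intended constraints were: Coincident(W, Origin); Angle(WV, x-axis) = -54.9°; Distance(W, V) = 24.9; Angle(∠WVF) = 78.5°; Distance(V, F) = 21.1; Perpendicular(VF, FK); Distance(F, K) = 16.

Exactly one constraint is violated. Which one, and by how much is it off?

Distance(F, K) = 16 — off by 8.90.

W = (0.00, 0.00) ✓; WV at -54.90° ✓; |WV| = 24.90 ✓; ∠WVF = 78.50° ✓; |VF| = 21.10 ✓; ∠(VF, FK) = 90.00° ✓; |FK| = 24.90 ✗.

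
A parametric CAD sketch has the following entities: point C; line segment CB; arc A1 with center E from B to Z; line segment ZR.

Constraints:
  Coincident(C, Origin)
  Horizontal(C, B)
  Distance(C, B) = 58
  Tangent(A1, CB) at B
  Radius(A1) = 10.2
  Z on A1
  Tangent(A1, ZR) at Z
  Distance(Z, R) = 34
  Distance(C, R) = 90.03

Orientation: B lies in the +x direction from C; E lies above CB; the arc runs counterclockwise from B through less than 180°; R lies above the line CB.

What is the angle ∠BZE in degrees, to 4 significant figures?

58.60°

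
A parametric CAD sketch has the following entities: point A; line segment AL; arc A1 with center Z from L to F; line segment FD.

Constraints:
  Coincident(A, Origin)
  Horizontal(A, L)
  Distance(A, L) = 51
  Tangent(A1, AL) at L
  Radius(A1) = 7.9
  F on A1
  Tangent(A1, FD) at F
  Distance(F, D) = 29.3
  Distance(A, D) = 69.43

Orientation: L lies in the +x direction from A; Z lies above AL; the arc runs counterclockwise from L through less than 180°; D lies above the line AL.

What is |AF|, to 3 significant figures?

59.4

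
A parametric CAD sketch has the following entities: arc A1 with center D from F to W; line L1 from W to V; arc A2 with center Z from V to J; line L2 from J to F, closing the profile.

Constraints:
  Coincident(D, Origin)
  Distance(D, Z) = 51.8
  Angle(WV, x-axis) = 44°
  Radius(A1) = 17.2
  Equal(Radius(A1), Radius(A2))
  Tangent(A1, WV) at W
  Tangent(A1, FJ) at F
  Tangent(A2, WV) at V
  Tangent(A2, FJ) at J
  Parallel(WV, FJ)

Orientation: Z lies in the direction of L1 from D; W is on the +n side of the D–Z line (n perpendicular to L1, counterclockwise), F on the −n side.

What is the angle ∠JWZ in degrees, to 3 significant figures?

15.2°

The slot axis is L1's direction at 44.0°, so u = (cos 44.0°, sin 44.0°) = (0.719, 0.695) and n = (−sin 44.0°, cos 44.0°) = (-0.695, 0.719). D is at the origin and Z lies 51.8 along u from D, so Z = 51.8·u = (37.3, 36.0). Tangency of A1 to both parallel lines with radius 17.2 puts W and F at D ± 17.2·n: W = (-11.9, 12.4), F = (11.9, -12.4). Equal radii place V and J the same way about Z: V = Z + 17.2·n = (25.3, 48.4), J = Z − 17.2·n = (49.2, 23.6). Then cos ∠JWZ = WJ·WZ / (|WJ||WZ|), giving 15.2°.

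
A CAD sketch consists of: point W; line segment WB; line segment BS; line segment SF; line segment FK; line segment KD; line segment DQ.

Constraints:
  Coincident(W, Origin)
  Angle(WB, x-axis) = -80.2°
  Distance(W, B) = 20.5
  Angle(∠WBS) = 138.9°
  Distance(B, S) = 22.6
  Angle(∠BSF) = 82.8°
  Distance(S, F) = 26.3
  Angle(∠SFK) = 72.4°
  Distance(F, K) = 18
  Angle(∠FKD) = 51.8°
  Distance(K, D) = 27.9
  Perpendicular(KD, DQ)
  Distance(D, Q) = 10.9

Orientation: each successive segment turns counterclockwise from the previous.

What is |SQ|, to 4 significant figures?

18.61

W is at the origin; WB runs at -80.2° with length 20.5, so B = (3.489, -20.20). ∠WBS = 138.9° gives BS at -39.10° from the x-axis; with |BS| = 22.6, S = (21.03, -34.45). ∠BSF = 82.8° gives SF at 58.10° from the x-axis; with |SF| = 26.3, F = (34.93, -12.13). ∠SFK = 72.4° gives FK at 165.7° from the x-axis; with |FK| = 18.0, K = (17.48, -7.680). ∠FKD = 51.8° gives KD at -66.10° from the x-axis; with |KD| = 27.9, D = (28.79, -33.19). KD ⟂ DQ, so DQ runs at 23.90°; with |DQ| = 10.9, Q = (38.75, -28.77). Then |SQ| = |Q − S| = 18.61.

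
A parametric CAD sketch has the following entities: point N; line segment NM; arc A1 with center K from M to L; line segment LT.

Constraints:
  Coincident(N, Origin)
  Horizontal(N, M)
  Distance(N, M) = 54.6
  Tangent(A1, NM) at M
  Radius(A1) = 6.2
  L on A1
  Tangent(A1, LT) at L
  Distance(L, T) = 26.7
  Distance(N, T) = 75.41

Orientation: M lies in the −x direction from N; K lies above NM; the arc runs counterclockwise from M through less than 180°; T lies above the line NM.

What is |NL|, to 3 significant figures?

51.4

Checks: ∠(KM, MN) = 90.00° ✓; |KL| = 6.200 ✓; ∠(KL, LT) = 90.00° ✓; |LT| = 26.70 ✓; |NT| = 75.41 ✓.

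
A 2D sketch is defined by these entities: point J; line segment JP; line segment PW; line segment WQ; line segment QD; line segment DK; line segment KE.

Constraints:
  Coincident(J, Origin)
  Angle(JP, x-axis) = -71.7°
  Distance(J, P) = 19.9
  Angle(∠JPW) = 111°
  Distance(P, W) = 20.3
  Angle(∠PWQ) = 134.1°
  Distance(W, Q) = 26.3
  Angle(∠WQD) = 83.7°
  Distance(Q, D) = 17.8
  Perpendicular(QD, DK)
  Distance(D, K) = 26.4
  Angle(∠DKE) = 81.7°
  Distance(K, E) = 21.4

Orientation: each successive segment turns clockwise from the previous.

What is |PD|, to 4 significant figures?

38.60

∠PWQ = 134.1° gives WQ at 173.4° from the x-axis; with |WQ| = 26.3, Q = (-35.59, -28.73). ∠WQD = 83.7° gives QD at 77.10° from the x-axis; with |QD| = 17.8, D = (-31.61, -11.38). Then |PD| = |D − P| = 38.60.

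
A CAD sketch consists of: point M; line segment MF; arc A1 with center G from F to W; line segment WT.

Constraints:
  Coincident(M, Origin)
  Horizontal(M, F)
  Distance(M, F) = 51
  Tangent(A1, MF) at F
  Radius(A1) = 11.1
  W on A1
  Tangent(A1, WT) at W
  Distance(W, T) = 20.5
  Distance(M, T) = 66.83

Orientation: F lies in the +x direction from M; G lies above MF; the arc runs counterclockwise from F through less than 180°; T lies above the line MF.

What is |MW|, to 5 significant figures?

63.292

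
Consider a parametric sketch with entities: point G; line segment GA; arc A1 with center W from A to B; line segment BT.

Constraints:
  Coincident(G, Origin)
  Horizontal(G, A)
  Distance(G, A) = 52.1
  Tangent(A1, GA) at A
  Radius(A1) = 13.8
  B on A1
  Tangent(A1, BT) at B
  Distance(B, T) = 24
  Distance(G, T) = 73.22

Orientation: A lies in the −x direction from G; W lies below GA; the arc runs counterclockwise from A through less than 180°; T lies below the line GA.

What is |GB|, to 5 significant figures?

67.661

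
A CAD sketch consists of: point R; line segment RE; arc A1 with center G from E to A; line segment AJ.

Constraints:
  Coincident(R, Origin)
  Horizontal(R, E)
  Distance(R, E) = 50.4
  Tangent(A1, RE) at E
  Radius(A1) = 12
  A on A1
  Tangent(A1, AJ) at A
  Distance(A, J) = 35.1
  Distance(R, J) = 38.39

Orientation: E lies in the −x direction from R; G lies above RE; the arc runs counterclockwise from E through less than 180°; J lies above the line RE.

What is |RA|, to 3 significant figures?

41.1

R is at the origin; RE is horizontal with |RE| = 50.4 and E on the −x side, so E = (-50.4, 0.00). The tangent condition forces GE to be normal to RE, so G = E + (0, 12) = (-50.4, 12.0). Since GA ⟂ AJ (tangency), |GJ| = √(12.0² + 35.1²) = 37.1 regardless of where A sits on A1. So J lies on both circle(R, 38.39) and circle(G, 37.1); the above-RE intersection is J = (-19.8, 32.9). A is the foot of the tangent from J: A = (-40.8, 4.81).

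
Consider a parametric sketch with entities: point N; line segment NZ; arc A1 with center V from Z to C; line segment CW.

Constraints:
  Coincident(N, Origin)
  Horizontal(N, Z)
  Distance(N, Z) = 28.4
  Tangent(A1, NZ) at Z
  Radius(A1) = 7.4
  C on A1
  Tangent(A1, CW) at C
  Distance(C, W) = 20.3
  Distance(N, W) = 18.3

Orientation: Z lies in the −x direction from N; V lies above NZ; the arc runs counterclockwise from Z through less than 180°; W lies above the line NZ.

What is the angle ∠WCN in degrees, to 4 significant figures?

48.94°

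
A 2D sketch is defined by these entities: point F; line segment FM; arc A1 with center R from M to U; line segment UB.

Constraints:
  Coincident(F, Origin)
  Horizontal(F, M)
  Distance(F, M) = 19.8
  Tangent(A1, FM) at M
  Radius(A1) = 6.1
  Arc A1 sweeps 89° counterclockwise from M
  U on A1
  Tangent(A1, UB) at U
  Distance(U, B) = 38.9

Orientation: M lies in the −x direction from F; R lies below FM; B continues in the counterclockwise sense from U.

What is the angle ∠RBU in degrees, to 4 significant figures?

8.912°

F is at the origin; F and M share the same y with |FM| = 19.8 and M on the −x side, so M = (-19.80, 0.000). Since A1 is tangent to FM there, RM ⟂ FM, so R = M + (0, -6.1) = (-19.80, -6.100). On A1, M sits at bearing 90° from R; an 89° counterclockwise sweep puts U at bearing 179°, so U = R + 6.1·(cos 179°, sin 179°) = (-25.90, -5.994). The tangent condition forces RU to be normal to UB, so UB runs along (−sin 179°, cos 179°); with |UB| = 38.9, B = (-26.58, -44.89). Then cos ∠RBU = BR·BU / (|BR||BU|), giving 8.912°.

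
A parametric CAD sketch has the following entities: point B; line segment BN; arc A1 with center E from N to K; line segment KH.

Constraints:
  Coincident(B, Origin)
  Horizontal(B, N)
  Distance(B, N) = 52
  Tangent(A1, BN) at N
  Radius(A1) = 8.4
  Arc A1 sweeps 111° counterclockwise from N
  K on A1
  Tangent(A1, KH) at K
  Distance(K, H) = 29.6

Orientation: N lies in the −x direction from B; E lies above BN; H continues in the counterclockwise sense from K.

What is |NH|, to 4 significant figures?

39.14

B is at the origin; BN is horizontal with |BN| = 52.0 and N on the −x side, so N = (-52.00, 0.000). The tangent condition forces EN to be normal to BN, so E = N + (0, 8.4) = (-52.00, 8.400). On A1, N sits at bearing -90° from E; a 111° counterclockwise sweep puts K at bearing 21°, so K = E + 8.4·(cos 21°, sin 21°) = (-44.16, 11.41). A1 meets KH tangentially, so EK is at right angles to KH, so KH runs along (−sin 21°, cos 21°); with |KH| = 29.6, H = (-54.77, 39.04). Then |NH| = |H − N| = 39.14.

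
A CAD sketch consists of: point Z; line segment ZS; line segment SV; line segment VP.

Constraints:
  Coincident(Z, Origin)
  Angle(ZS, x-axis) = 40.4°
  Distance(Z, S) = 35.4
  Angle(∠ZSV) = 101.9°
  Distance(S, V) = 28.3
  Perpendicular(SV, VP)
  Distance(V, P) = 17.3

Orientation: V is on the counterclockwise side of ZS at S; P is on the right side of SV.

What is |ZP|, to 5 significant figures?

62.968

∠ZSV = 101.9°, so SV runs at 40.4° + (180° − 101.9°) = 118.50° from the x-axis; with |SV| = 28.3, V = S + 28.3·(cos 118.50°, sin 118.50°) = (13.455, 47.814). SV ⟂ VP; with |VP| = 17.3 on the right of SV, P = V + 17.3·(0.87882, 0.47716) = (28.658, 56.069). Then |ZP| = |P − Z| = 62.968.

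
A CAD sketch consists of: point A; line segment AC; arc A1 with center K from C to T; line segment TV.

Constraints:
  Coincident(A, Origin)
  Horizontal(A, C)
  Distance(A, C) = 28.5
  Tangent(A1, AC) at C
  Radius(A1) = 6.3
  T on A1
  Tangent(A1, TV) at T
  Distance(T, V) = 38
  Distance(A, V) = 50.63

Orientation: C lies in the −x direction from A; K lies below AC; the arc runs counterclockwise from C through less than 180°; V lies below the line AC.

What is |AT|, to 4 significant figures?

35.48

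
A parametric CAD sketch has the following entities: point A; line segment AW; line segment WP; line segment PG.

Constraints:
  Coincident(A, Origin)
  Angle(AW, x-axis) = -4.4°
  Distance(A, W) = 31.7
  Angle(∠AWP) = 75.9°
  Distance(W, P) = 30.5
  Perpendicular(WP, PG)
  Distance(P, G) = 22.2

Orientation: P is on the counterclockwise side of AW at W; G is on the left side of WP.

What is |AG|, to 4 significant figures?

24.33

∠AWP = 75.9°, so WP runs at -4.4° + (180° − 75.9°) = 99.70° from the x-axis; with |WP| = 30.5, P = W + 30.5·(cos 99.70°, sin 99.70°) = (26.47, 27.63). WP ⟂ PG; with |PG| = 22.2 on the left of WP, G = P + 22.2·(-0.9857, -0.1685) = (4.585, 23.89). Then |AG| = |G − A| = 24.33.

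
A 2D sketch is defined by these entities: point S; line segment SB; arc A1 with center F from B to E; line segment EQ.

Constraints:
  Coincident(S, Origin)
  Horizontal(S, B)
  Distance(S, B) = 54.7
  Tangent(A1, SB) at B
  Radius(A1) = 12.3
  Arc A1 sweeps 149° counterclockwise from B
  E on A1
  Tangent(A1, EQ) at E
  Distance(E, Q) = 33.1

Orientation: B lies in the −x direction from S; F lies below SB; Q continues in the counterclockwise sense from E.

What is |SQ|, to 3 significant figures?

51.6

On A1, B sits at bearing 90° from F; a 149° counterclockwise sweep puts E at bearing 239°, so E = F + 12.3·(cos 239°, sin 239°) = (-61.0, -22.8). Tangency of A1 to EQ means the radius FE is perpendicular to EQ, so EQ runs along (−sin 239°, cos 239°); with |EQ| = 33.1, Q = (-32.7, -39.9). Then |SQ| = |Q − S| = 51.6.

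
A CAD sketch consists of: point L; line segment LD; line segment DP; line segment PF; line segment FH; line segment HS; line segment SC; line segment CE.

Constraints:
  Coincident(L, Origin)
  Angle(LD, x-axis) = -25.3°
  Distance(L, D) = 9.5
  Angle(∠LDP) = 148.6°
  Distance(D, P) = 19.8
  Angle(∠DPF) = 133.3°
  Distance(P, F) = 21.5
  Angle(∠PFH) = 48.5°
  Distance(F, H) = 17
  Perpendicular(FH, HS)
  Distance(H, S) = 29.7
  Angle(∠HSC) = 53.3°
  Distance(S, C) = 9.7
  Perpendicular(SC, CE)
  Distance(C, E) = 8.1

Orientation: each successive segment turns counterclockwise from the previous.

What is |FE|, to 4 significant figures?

22.38

∠HSC = 53.3° gives SC at 41.00° from the x-axis; with |SC| = 9.7, C = (33.87, -9.358). The perpendicularity gives CE at right angles to SC, so CE runs at 131.0°; with |CE| = 8.1, E = (28.56, -3.245). Then |FE| = |E − F| = 22.38.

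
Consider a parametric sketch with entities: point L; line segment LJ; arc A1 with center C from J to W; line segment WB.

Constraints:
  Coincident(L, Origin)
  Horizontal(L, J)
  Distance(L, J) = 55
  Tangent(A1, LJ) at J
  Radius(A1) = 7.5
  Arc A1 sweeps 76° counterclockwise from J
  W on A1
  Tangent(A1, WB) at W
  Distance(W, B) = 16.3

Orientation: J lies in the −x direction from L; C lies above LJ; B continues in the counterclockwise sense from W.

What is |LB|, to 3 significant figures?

48.8

L is at the origin; L and J share the same y with |LJ| = 55.0 and J on the −x side, so J = (-55.0, 0.00). The tangent condition forces CJ to be normal to LJ, so C = J + (0, 7.5) = (-55.0, 7.50). On A1, J sits at bearing -90° from C; a 76° counterclockwise sweep puts W at bearing -14°, so W = C + 7.5·(cos -14°, sin -14°) = (-47.7, 5.69). The tangent condition forces CW to be normal to WB, so WB runs along (−sin -14°, cos -14°); with |WB| = 16.3, B = (-43.8, 21.5). Then |LB| = |B − L| = 48.8.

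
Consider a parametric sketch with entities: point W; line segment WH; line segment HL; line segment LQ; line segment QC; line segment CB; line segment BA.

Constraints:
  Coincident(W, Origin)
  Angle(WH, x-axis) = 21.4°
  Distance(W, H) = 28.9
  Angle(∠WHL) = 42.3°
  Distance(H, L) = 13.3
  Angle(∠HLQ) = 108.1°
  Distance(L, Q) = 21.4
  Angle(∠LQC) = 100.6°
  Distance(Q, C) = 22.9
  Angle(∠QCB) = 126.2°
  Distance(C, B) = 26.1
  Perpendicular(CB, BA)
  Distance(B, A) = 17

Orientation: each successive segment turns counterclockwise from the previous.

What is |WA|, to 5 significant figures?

40.642

W is at the origin; WH runs at 21.4° with length 28.9, so H = (26.908, 10.545). ∠WHL = 42.3° gives HL at 159.10° from the x-axis; with |HL| = 13.3, L = (14.483, 15.290). ∠HLQ = 108.1° gives LQ at -129.00° from the x-axis; with |LQ| = 21.4, Q = (1.0151, -1.3414). ∠LQC = 100.6° gives QC at -49.600° from the x-axis; with |QC| = 22.9, C = (15.857, -18.781). ∠QCB = 126.2° gives CB at 4.2000° from the x-axis; with |CB| = 26.1, B = (41.887, -16.869). The perpendicularity gives BA at right angles to CB, so BA runs at 94.200°; with |BA| = 17.0, A = (40.642, 0.085267). Then |WA| = |A − W| = 40.642.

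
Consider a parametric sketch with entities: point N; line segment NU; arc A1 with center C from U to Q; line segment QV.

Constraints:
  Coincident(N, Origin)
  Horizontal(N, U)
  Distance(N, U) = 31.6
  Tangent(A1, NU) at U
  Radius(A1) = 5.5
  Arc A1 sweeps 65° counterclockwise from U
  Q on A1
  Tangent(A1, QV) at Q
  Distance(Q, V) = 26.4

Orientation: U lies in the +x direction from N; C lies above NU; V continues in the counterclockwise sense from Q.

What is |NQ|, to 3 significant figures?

36.7

N is at the origin; NU is horizontal with |NU| = 31.6 and U on the +x side, so U = (31.6, 0.00). Tangency of A1 to NU means the radius CU is perpendicular to NU, so C = U + (0, 5.5) = (31.6, 5.50). On A1, U sits at bearing -90° from C; a 65° counterclockwise sweep puts Q at bearing -25°, so Q = C + 5.5·(cos -25°, sin -25°) = (36.6, 3.18). Then |NQ| = |Q − N| = 36.7.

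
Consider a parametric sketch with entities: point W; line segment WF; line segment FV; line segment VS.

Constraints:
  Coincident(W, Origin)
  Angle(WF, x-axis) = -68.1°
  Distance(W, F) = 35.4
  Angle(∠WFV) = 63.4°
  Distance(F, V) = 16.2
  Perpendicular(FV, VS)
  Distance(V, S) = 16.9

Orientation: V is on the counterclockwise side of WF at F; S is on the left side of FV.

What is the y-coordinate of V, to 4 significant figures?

-20.71

W is at the origin; WF runs at -68.1° with length 35.4, so F = 35.4·(cos -68.1°, sin -68.1°) = (13.20, -32.85). ∠WFV = 63.4°, so FV runs at -68.1° + (180° − 63.4°) = 48.50° from the x-axis; with |FV| = 16.2, V = F + 16.2·(cos 48.50°, sin 48.50°) = (23.94, -20.71). So V.y = -20.71.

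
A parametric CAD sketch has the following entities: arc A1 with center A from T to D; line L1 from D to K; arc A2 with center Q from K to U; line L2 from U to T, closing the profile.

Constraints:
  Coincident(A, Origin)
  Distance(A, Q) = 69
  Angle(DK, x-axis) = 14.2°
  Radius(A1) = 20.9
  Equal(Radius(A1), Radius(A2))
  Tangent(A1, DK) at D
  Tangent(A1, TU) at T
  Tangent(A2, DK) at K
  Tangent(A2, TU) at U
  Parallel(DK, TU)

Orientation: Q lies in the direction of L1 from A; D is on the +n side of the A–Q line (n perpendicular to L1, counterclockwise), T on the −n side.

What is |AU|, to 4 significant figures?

72.10

Tangency of A1 to both parallel lines with radius 20.9 puts D and T at A ± 20.9·n: D = (-5.127, 20.26), T = (5.127, -20.26). Equal radii place K and U the same way about Q: K = Q + 20.9·n = (61.76, 37.19), U = Q − 20.9·n = (72.02, -3.335). Then |AU| = |U − A| = 72.10.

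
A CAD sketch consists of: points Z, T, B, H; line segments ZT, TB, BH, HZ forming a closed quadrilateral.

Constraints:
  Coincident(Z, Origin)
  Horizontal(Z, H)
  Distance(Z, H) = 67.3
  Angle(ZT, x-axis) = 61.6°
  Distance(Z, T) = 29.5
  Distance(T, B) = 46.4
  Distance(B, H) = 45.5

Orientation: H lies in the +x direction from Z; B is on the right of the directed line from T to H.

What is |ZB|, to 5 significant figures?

32.075

Checks: |TB| = 46.40 ✓; |BH| = 45.50 ✓.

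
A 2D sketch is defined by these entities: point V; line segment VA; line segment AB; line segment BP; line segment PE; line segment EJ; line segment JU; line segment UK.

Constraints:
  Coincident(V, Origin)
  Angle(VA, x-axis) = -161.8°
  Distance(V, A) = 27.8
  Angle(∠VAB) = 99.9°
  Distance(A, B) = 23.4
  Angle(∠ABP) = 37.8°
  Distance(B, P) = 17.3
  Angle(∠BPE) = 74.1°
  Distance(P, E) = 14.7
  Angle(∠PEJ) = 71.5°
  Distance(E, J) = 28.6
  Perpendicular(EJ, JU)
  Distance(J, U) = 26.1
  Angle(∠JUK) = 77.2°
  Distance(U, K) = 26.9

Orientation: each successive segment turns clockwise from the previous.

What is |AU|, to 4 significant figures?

40.43

V is at the origin; VA runs at -161.8° with length 27.8, so A = (-26.41, -8.683). ∠VAB = 99.9° gives AB at 118.1° from the x-axis; with |AB| = 23.4, B = (-37.43, 11.96). ∠ABP = 37.8° gives BP at -24.10° from the x-axis; with |BP| = 17.3, P = (-21.64, 4.895). ∠BPE = 74.1° gives PE at -130.0° from the x-axis; with |PE| = 14.7, E = (-31.09, -6.366). ∠PEJ = 71.5° gives EJ at 121.5° from the x-axis; with |EJ| = 28.6, J = (-46.03, 18.02). EJ is perpendicular to JU, so JU runs at 31.50°; with |JU| = 26.1, U = (-23.78, 31.66). Then |AU| = |U − A| = 40.43.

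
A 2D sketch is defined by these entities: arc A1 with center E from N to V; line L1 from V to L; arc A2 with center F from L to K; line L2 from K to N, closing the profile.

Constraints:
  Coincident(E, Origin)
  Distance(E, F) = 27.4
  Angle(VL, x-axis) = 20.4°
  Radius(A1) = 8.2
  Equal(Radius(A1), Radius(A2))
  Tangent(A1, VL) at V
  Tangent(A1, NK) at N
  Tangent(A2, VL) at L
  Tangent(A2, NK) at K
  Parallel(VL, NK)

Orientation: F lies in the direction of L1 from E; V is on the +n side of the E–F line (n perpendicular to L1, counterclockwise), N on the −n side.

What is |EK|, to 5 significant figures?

28.601

The slot axis is L1's direction at 20.4°, so u = (cos 20.4°, sin 20.4°) = (0.93728, 0.34857) and n = (−sin 20.4°, cos 20.4°) = (-0.34857, 0.93728). E is at the origin and F lies 27.4 along u from E, so F = 27.4·u = (25.682, 9.5509). Tangency of A1 to both parallel lines with radius 8.2 puts V and N at E ± 8.2·n: V = (-2.8583, 7.6857), N = (2.8583, -7.6857). Equal radii place L and K the same way about F: L = F + 8.2·n = (22.823, 17.237), K = F − 8.2·n = (28.540, 1.8652). Then |EK| = |K − E| = 28.601.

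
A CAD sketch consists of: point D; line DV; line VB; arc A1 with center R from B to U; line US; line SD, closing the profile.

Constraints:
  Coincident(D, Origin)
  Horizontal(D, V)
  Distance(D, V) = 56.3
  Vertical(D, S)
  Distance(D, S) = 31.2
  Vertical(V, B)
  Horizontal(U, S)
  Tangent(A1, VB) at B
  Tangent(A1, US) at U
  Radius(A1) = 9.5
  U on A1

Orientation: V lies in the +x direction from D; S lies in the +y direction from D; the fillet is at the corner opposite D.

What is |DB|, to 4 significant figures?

60.34

D is at the origin; D and V share the same y with |DV| = 56.3 and V on the +x side, so V = (56.30, 0.000). DS is vertical with |DS| = 31.2 and S on the +y side, so S = (0.000, 31.20). The virtual corner opposite D is at (56.30, 31.20). A1 meets VB tangentially, so RB is at right angles to VB and tangency of A1 to US means the radius RU is perpendicular to US, with radius 9.5, so the center R sits 9.5 in from both sides at R = (46.80, 21.70). That places the tangent points at B = (56.30, 21.70) on VB and U = (46.80, 31.20) on US. Then |DB| = |B − D| = 60.34.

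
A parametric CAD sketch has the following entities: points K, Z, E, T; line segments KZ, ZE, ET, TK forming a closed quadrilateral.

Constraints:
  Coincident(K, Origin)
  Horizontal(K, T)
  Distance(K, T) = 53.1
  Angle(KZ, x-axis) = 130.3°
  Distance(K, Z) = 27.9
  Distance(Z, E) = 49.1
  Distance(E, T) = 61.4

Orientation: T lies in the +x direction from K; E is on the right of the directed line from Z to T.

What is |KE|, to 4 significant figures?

25.55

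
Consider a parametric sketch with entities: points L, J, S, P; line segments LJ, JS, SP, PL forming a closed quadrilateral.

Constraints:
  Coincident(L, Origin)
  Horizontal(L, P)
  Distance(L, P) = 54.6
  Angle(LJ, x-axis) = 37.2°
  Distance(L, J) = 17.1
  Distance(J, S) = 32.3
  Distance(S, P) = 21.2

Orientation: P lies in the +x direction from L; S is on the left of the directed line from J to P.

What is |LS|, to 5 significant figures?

48.577

L is at the origin; LP is horizontal with |LP| = 54.6 and P in +x, so P = (54.6, 0). LJ runs at 37.2° with |LJ| = 17.1, so J = (13.621, 10.339). S is determined by |JS| = 32.3 and |SP| = 21.2 together: it lies at the intersection of circle(J, 32.3) and circle(P, 21.2). With |JP| = 42.263, the foot of the radical line on JP is 28.157 from J and the perpendicular offset is √(32.3² − 28.157²) = 15.826. Taking the left-of-JP solution: S = (44.794, 18.796).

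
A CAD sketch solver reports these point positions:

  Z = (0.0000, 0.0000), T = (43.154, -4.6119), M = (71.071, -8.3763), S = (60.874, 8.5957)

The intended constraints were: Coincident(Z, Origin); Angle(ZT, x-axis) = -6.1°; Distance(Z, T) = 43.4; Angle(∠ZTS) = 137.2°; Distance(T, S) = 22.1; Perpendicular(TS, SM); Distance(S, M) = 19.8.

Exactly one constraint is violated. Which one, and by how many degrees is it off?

Perpendicular(TS, SM) — off by 5.70°.

Z = (0.00, 0.00) ✓; ZT at -6.100° ✓; |ZT| = 43.40 ✓; ∠ZTS = 137.2° ✓; |TS| = 22.10 ✓; ∠(TS, SM) = 95.70° ✗; |SM| = 19.80 ✓.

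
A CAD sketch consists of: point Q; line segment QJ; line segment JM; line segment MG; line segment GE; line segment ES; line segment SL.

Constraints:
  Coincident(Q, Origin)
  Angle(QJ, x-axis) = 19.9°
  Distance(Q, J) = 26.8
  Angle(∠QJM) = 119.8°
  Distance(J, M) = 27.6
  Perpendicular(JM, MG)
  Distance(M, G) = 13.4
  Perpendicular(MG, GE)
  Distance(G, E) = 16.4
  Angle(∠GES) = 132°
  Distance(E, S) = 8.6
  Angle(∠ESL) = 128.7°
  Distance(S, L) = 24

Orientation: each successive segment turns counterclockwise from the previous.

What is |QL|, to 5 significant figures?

45.905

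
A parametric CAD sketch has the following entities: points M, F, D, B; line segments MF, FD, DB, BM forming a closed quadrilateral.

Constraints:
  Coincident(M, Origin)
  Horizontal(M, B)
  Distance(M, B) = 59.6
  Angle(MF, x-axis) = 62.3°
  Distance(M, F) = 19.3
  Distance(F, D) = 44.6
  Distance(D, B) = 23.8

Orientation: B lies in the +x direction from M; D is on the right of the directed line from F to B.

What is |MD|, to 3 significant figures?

43.1

Checks: |MB| = 59.60 ✓; |MF| = 19.30 ✓; |FD| = 44.60 ✓; |DB| = 23.80 ✓.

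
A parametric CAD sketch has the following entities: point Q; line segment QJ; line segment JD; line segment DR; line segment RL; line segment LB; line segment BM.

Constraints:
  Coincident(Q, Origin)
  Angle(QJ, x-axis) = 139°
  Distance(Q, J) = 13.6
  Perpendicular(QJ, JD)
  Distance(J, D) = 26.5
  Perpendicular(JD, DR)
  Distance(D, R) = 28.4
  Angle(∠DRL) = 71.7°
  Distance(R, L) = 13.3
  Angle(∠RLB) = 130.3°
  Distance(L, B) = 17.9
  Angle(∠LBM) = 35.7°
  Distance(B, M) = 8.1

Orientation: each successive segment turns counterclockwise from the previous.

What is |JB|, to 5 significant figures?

10.466

Q is at the origin; QJ runs at 139.0° with length 13.6, so J = (-10.264, 8.9224). The perpendicularity gives JD at right angles to QJ, so JD runs at -131.00°; with |JD| = 26.5, D = (-27.650, -11.077). JD is perpendicular to DR, so DR runs at -41.000°; with |DR| = 28.4, R = (-6.2159, -29.709). ∠DRL = 71.7° gives RL at 67.300° from the x-axis; with |RL| = 13.3, L = (-1.0833, -17.440). ∠RLB = 130.3° gives LB at 117.00° from the x-axis; with |LB| = 17.9, B = (-9.2097, -1.4907). Then |JB| = |B − J| = 10.466.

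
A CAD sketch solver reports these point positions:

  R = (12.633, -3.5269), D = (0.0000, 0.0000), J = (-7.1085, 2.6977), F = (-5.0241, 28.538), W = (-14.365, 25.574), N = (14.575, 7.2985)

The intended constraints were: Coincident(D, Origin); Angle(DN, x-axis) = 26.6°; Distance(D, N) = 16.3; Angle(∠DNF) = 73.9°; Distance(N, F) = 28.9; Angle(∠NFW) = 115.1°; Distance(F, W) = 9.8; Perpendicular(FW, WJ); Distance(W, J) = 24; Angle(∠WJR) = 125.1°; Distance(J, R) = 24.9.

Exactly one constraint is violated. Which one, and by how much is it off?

Distance(J, R) = 24.9 — off by 4.20.

D = (0.00, 0.00) ✓; DN at 26.60° ✓; |DN| = 16.30 ✓; ∠DNF = 73.90° ✓; |NF| = 28.90 ✓; ∠NFW = 115.1° ✓; |FW| = 9.800 ✓; ∠(FW, WJ) = 89.99° ✓; |WJ| = 24.00 ✓; ∠WJR = 125.1° ✓; |JR| = 20.70 ✗.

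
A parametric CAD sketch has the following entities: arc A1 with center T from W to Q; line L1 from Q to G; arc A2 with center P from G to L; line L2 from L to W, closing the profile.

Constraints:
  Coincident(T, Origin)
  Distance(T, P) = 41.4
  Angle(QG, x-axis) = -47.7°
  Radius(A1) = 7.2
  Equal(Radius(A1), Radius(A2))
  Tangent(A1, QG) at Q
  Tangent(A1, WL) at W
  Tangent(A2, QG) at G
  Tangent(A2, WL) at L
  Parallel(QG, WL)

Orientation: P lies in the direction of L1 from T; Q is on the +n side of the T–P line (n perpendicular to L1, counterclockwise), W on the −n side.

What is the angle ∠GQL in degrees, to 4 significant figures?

19.18°

Tangency of A1 to both parallel lines with radius 7.2 puts Q and W at T ± 7.2·n: Q = (5.325, 4.846), W = (-5.325, -4.846). Equal radii place G and L the same way about P: G = P + 7.2·n = (33.19, -25.78), L = P − 7.2·n = (22.54, -35.47). Then cos ∠GQL = QG·QL / (|QG||QL|), giving 19.18°.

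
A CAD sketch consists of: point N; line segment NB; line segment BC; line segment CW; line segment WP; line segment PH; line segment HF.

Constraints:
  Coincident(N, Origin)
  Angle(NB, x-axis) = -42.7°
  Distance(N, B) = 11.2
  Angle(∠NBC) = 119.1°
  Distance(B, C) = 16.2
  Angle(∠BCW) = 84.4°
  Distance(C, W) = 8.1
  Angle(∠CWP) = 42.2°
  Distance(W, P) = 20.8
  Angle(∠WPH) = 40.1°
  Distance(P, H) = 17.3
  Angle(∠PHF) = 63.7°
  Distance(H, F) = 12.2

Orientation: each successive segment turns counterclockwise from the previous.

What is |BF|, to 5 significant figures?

12.966

∠WPH = 40.1° gives PH at 31.500° from the x-axis; with |PH| = 17.3, H = (28.537, -5.8218). ∠PHF = 63.7° gives HF at 147.80° from the x-axis; with |HF| = 12.2, F = (18.213, 0.67931). Then |BF| = |F − B| = 12.966.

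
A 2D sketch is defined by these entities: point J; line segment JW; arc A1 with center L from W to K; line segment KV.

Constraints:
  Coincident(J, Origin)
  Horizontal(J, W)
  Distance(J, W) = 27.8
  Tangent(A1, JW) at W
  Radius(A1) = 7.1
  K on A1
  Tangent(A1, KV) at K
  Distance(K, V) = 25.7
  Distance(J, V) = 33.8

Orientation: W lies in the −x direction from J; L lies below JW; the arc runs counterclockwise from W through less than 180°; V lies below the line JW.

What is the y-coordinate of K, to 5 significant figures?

-12.086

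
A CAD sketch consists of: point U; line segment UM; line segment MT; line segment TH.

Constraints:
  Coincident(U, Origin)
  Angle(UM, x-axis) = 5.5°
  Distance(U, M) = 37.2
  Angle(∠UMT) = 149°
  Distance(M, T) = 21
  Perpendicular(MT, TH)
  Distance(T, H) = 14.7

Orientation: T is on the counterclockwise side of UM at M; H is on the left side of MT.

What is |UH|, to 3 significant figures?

53.1

U is at the origin; UM runs at 5.5° with length 37.2, so M = 37.2·(cos 5.5°, sin 5.5°) = (37.0, 3.57). ∠UMT = 149.0°, so MT runs at 5.5° + (180° − 149.0°) = 36.5° from the x-axis; with |MT| = 21.0, T = M + 21.0·(cos 36.5°, sin 36.5°) = (53.9, 16.1). MT ⟂ TH; with |TH| = 14.7 on the left of MT, H = T + 14.7·(-0.595, 0.804) = (45.2, 27.9). Then |UH| = |H − U| = 53.1.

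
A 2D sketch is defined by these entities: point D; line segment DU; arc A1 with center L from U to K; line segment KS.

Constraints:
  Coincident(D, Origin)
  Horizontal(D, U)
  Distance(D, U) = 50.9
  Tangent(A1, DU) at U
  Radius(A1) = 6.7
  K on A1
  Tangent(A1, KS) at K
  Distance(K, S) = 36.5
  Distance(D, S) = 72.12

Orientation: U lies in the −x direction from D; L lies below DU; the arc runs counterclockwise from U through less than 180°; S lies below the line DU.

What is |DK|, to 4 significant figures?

57.98

Checks: |LK| = 6.700 ✓; ∠(LK, KS) = 90.00° ✓; |KS| = 36.50 ✓; |DS| = 72.12 ✓.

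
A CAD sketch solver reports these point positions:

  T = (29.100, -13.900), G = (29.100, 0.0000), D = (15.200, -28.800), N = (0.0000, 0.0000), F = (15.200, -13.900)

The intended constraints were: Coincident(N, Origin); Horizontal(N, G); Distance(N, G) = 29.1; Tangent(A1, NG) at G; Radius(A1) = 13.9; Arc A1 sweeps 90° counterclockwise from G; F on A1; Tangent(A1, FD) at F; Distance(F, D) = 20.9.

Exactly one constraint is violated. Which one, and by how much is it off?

Distance(F, D) = 20.9 — off by 6.00.

N = (0.00, 0.00) ✓; N.y = 0.00, G.y = 0.00 ✓; |NG| = 29.10 ✓; ∠(TG, GN) = 90.00° ✓; |TG| = 13.90 ✓; bearing(T→F) − bearing(T→G) = 90.00° ✓; |TF| = 13.90 ✓; ∠(TF, FD) = 90.00° ✓; |FD| = 14.90 ✗.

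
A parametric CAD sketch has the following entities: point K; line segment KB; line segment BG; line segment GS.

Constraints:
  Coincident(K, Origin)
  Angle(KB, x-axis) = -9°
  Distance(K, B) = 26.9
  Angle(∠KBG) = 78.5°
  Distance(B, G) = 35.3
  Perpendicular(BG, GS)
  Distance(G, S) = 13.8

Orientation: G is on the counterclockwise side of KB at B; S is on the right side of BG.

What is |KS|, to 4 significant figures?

50.09

K is at the origin; KB runs at -9.0° with length 26.9, so B = 26.9·(cos -9.0°, sin -9.0°) = (26.57, -4.208). ∠KBG = 78.5°, so BG runs at -9.0° + (180° − 78.5°) = 92.50° from the x-axis; with |BG| = 35.3, G = B + 35.3·(cos 92.50°, sin 92.50°) = (25.03, 31.06). BG is perpendicular to GS; with |GS| = 13.8 on the right of BG, S = G + 13.8·(0.9990, 0.04362) = (38.82, 31.66). Then |KS| = |S − K| = 50.09.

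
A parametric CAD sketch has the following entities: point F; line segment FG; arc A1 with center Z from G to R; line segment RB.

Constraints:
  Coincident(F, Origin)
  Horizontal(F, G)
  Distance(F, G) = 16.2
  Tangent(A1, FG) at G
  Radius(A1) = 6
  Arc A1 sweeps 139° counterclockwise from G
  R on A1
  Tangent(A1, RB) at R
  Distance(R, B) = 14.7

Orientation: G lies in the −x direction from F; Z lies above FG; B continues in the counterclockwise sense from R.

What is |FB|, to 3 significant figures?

30.9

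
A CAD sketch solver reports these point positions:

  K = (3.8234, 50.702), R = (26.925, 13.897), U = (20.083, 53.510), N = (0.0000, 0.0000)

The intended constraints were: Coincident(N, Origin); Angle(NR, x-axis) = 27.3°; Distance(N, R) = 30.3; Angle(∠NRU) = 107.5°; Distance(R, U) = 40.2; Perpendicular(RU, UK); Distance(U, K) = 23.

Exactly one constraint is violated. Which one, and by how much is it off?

Distance(U, K) = 23 — off by 6.50.

N = (0.00, 0.00) ✓; NR at 27.30° ✓; |NR| = 30.30 ✓; ∠NRU = 107.5° ✓; |RU| = 40.20 ✓; ∠(RU, UK) = 90.00° ✓; |UK| = 16.50 ✗.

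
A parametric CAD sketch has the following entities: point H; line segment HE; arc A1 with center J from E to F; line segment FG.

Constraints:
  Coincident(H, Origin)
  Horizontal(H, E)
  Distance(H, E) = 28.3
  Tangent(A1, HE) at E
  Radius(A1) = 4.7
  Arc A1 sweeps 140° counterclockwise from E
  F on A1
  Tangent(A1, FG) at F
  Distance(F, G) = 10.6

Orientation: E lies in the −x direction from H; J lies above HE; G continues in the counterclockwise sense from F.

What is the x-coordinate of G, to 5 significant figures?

-33.399

H is at the origin; H and E share the same y with |HE| = 28.3 and E on the −x side, so E = (-28.300, 0.0000). Tangency of A1 to HE means the radius JE is perpendicular to HE, so J = E + (0, 4.7) = (-28.300, 4.7000). On A1, E sits at bearing -90° from J; a 140° counterclockwise sweep puts F at bearing 50°, so F = J + 4.7·(cos 50°, sin 50°) = (-25.279, 8.3004). A1 meets FG tangentially, so JF is at right angles to FG, so FG runs along (−sin 50°, cos 50°); with |FG| = 10.6, G = (-33.399, 15.114). So G.x = -33.399.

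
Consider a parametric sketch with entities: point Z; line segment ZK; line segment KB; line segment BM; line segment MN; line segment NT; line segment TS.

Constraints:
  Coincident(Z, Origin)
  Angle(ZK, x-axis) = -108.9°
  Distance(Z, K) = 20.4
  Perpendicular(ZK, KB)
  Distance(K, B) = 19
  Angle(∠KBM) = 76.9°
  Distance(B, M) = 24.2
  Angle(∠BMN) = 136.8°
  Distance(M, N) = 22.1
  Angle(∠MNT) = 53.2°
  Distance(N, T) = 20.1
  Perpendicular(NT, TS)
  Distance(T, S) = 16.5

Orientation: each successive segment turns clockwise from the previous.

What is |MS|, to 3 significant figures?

6.97

Z is at the origin; ZK runs at -108.9° with length 20.4, so K = (-6.61, -19.3). ZK is perpendicular to KB, so KB runs at 161°; with |KB| = 19.0, B = (-24.6, -13.1). ∠KBM = 76.9° gives BM at 58.0° from the x-axis; with |BM| = 24.2, M = (-11.8, 7.38). ∠BMN = 136.8° gives MN at 14.8° from the x-axis; with |MN| = 22.1, N = (9.61, 13.0). ∠MNT = 53.2° gives NT at -112° from the x-axis; with |NT| = 20.1, T = (2.08, -5.61). NT is perpendicular to TS, so TS runs at 158°; with |TS| = 16.5, S = (-13.2, 0.567). Then |MS| = |S − M| = 6.97.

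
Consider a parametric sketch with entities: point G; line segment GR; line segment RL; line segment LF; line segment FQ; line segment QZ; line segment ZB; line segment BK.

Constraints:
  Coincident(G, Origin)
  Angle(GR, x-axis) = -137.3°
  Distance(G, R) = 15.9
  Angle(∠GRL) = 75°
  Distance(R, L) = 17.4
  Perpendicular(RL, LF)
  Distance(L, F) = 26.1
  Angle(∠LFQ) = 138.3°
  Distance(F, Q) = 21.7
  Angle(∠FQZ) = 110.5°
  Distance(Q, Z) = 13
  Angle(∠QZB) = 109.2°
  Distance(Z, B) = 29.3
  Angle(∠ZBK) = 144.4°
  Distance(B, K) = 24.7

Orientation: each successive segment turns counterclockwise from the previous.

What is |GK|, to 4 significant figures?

26.76

G is at the origin; GR runs at -137.3° with length 15.9, so R = (-11.69, -10.78). ∠GRL = 75.0° gives RL at -32.30° from the x-axis; with |RL| = 17.4, L = (3.022, -20.08). The perpendicularity gives LF at right angles to RL, so LF runs at 57.70°; with |LF| = 26.1, F = (16.97, 1.981). ∠LFQ = 138.3° gives FQ at 99.40° from the x-axis; with |FQ| = 21.7, Q = (13.42, 23.39). ∠FQZ = 110.5° gives QZ at 168.9° from the x-axis; with |QZ| = 13.0, Z = (0.6680, 25.89). ∠QZB = 109.2° gives ZB at -120.3° from the x-axis; with |ZB| = 29.3, B = (-14.11, 0.5948). ∠ZBK = 144.4° gives BK at -84.70° from the x-axis; with |BK| = 24.7, K = (-11.83, -24.00). Then |GK| = |K − G| = 26.76.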